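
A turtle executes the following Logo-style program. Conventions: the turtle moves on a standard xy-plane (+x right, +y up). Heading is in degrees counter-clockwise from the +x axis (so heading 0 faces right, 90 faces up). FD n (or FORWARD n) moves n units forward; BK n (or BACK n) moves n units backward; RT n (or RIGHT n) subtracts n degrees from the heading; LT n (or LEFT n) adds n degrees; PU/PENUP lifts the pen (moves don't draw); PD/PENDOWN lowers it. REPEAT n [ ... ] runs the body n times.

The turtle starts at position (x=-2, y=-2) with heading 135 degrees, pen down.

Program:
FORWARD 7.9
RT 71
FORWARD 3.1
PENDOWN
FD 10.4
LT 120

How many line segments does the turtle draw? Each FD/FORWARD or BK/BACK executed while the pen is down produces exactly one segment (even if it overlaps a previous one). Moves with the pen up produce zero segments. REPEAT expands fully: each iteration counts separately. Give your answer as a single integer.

Answer: 3

Derivation:
Executing turtle program step by step:
Start: pos=(-2,-2), heading=135, pen down
FD 7.9: (-2,-2) -> (-7.586,3.586) [heading=135, draw]
RT 71: heading 135 -> 64
FD 3.1: (-7.586,3.586) -> (-6.227,6.372) [heading=64, draw]
PD: pen down
FD 10.4: (-6.227,6.372) -> (-1.668,15.72) [heading=64, draw]
LT 120: heading 64 -> 184
Final: pos=(-1.668,15.72), heading=184, 3 segment(s) drawn
Segments drawn: 3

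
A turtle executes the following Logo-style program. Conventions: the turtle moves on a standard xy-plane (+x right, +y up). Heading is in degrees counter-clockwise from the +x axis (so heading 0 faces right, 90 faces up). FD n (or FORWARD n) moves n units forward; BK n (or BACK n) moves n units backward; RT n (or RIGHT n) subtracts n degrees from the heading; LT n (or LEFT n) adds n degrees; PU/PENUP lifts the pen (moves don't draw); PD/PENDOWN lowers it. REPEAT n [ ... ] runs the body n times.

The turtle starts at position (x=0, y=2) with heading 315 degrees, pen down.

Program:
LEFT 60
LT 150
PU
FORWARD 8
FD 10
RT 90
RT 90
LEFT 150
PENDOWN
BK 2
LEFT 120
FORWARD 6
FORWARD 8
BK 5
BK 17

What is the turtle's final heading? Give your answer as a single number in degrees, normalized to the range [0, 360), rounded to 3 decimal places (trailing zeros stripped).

Answer: 255

Derivation:
Executing turtle program step by step:
Start: pos=(0,2), heading=315, pen down
LT 60: heading 315 -> 15
LT 150: heading 15 -> 165
PU: pen up
FD 8: (0,2) -> (-7.727,4.071) [heading=165, move]
FD 10: (-7.727,4.071) -> (-17.387,6.659) [heading=165, move]
RT 90: heading 165 -> 75
RT 90: heading 75 -> 345
LT 150: heading 345 -> 135
PD: pen down
BK 2: (-17.387,6.659) -> (-15.972,5.245) [heading=135, draw]
LT 120: heading 135 -> 255
FD 6: (-15.972,5.245) -> (-17.525,-0.551) [heading=255, draw]
FD 8: (-17.525,-0.551) -> (-19.596,-8.278) [heading=255, draw]
BK 5: (-19.596,-8.278) -> (-18.302,-3.449) [heading=255, draw]
BK 17: (-18.302,-3.449) -> (-13.902,12.972) [heading=255, draw]
Final: pos=(-13.902,12.972), heading=255, 5 segment(s) drawn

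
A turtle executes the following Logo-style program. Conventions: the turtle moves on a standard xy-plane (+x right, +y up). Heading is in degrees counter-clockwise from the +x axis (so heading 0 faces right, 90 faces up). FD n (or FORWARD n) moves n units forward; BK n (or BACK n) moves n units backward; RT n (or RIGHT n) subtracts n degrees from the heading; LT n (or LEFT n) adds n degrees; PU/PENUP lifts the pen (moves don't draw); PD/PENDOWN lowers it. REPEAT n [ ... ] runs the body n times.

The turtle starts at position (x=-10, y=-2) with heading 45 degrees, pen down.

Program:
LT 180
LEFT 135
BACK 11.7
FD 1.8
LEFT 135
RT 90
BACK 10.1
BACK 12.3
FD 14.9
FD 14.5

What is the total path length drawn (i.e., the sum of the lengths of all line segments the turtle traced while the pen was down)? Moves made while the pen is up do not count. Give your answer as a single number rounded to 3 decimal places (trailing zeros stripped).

Answer: 65.3

Derivation:
Executing turtle program step by step:
Start: pos=(-10,-2), heading=45, pen down
LT 180: heading 45 -> 225
LT 135: heading 225 -> 0
BK 11.7: (-10,-2) -> (-21.7,-2) [heading=0, draw]
FD 1.8: (-21.7,-2) -> (-19.9,-2) [heading=0, draw]
LT 135: heading 0 -> 135
RT 90: heading 135 -> 45
BK 10.1: (-19.9,-2) -> (-27.042,-9.142) [heading=45, draw]
BK 12.3: (-27.042,-9.142) -> (-35.739,-17.839) [heading=45, draw]
FD 14.9: (-35.739,-17.839) -> (-25.203,-7.303) [heading=45, draw]
FD 14.5: (-25.203,-7.303) -> (-14.95,2.95) [heading=45, draw]
Final: pos=(-14.95,2.95), heading=45, 6 segment(s) drawn

Segment lengths:
  seg 1: (-10,-2) -> (-21.7,-2), length = 11.7
  seg 2: (-21.7,-2) -> (-19.9,-2), length = 1.8
  seg 3: (-19.9,-2) -> (-27.042,-9.142), length = 10.1
  seg 4: (-27.042,-9.142) -> (-35.739,-17.839), length = 12.3
  seg 5: (-35.739,-17.839) -> (-25.203,-7.303), length = 14.9
  seg 6: (-25.203,-7.303) -> (-14.95,2.95), length = 14.5
Total = 65.3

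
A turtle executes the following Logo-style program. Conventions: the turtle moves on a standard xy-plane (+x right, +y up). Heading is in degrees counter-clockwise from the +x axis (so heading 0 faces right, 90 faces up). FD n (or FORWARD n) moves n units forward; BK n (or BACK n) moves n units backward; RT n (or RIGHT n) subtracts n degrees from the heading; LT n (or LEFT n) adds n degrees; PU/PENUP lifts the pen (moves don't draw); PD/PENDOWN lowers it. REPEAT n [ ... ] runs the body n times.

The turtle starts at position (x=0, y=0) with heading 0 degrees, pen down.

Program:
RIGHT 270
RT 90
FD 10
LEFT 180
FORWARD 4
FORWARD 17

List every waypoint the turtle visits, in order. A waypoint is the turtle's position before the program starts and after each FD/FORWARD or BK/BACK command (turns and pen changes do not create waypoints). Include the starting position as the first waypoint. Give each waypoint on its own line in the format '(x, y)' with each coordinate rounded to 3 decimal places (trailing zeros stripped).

Executing turtle program step by step:
Start: pos=(0,0), heading=0, pen down
RT 270: heading 0 -> 90
RT 90: heading 90 -> 0
FD 10: (0,0) -> (10,0) [heading=0, draw]
LT 180: heading 0 -> 180
FD 4: (10,0) -> (6,0) [heading=180, draw]
FD 17: (6,0) -> (-11,0) [heading=180, draw]
Final: pos=(-11,0), heading=180, 3 segment(s) drawn
Waypoints (4 total):
(0, 0)
(10, 0)
(6, 0)
(-11, 0)

Answer: (0, 0)
(10, 0)
(6, 0)
(-11, 0)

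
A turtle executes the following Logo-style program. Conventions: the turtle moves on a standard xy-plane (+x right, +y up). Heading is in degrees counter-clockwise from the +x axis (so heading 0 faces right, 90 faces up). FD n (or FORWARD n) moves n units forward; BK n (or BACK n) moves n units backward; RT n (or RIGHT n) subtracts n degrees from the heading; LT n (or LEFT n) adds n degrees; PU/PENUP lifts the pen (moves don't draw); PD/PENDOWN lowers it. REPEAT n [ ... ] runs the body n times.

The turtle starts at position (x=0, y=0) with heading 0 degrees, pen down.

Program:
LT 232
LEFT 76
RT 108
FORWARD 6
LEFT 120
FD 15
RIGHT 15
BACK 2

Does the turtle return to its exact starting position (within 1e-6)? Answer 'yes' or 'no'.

Executing turtle program step by step:
Start: pos=(0,0), heading=0, pen down
LT 232: heading 0 -> 232
LT 76: heading 232 -> 308
RT 108: heading 308 -> 200
FD 6: (0,0) -> (-5.638,-2.052) [heading=200, draw]
LT 120: heading 200 -> 320
FD 15: (-5.638,-2.052) -> (5.853,-11.694) [heading=320, draw]
RT 15: heading 320 -> 305
BK 2: (5.853,-11.694) -> (4.705,-10.056) [heading=305, draw]
Final: pos=(4.705,-10.056), heading=305, 3 segment(s) drawn

Start position: (0, 0)
Final position: (4.705, -10.056)
Distance = 11.102; >= 1e-6 -> NOT closed

Answer: no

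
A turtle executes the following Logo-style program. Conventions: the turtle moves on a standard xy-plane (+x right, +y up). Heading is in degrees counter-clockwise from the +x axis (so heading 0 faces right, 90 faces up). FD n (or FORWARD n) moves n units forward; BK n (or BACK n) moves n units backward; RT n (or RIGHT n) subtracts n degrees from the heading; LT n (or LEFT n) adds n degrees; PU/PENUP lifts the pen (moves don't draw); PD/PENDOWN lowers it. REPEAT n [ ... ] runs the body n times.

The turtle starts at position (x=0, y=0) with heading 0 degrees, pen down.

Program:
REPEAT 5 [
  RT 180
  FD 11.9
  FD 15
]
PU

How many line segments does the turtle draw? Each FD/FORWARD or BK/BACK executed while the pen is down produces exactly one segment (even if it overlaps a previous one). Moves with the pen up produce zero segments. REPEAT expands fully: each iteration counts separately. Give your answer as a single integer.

Executing turtle program step by step:
Start: pos=(0,0), heading=0, pen down
REPEAT 5 [
  -- iteration 1/5 --
  RT 180: heading 0 -> 180
  FD 11.9: (0,0) -> (-11.9,0) [heading=180, draw]
  FD 15: (-11.9,0) -> (-26.9,0) [heading=180, draw]
  -- iteration 2/5 --
  RT 180: heading 180 -> 0
  FD 11.9: (-26.9,0) -> (-15,0) [heading=0, draw]
  FD 15: (-15,0) -> (0,0) [heading=0, draw]
  -- iteration 3/5 --
  RT 180: heading 0 -> 180
  FD 11.9: (0,0) -> (-11.9,0) [heading=180, draw]
  FD 15: (-11.9,0) -> (-26.9,0) [heading=180, draw]
  -- iteration 4/5 --
  RT 180: heading 180 -> 0
  FD 11.9: (-26.9,0) -> (-15,0) [heading=0, draw]
  FD 15: (-15,0) -> (0,0) [heading=0, draw]
  -- iteration 5/5 --
  RT 180: heading 0 -> 180
  FD 11.9: (0,0) -> (-11.9,0) [heading=180, draw]
  FD 15: (-11.9,0) -> (-26.9,0) [heading=180, draw]
]
PU: pen up
Final: pos=(-26.9,0), heading=180, 10 segment(s) drawn
Segments drawn: 10

Answer: 10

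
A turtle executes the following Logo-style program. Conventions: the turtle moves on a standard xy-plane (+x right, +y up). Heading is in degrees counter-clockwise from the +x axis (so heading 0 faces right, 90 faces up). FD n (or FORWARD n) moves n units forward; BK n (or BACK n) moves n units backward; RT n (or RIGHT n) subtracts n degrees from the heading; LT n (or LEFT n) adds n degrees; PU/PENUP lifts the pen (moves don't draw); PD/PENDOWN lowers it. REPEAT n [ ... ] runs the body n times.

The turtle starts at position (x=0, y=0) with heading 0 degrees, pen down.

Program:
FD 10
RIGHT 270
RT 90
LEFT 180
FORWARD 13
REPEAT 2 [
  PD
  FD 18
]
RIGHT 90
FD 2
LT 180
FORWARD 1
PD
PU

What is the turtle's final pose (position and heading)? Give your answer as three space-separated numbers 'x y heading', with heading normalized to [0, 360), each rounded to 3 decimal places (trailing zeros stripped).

Answer: -39 1 270

Derivation:
Executing turtle program step by step:
Start: pos=(0,0), heading=0, pen down
FD 10: (0,0) -> (10,0) [heading=0, draw]
RT 270: heading 0 -> 90
RT 90: heading 90 -> 0
LT 180: heading 0 -> 180
FD 13: (10,0) -> (-3,0) [heading=180, draw]
REPEAT 2 [
  -- iteration 1/2 --
  PD: pen down
  FD 18: (-3,0) -> (-21,0) [heading=180, draw]
  -- iteration 2/2 --
  PD: pen down
  FD 18: (-21,0) -> (-39,0) [heading=180, draw]
]
RT 90: heading 180 -> 90
FD 2: (-39,0) -> (-39,2) [heading=90, draw]
LT 180: heading 90 -> 270
FD 1: (-39,2) -> (-39,1) [heading=270, draw]
PD: pen down
PU: pen up
Final: pos=(-39,1), heading=270, 6 segment(s) drawn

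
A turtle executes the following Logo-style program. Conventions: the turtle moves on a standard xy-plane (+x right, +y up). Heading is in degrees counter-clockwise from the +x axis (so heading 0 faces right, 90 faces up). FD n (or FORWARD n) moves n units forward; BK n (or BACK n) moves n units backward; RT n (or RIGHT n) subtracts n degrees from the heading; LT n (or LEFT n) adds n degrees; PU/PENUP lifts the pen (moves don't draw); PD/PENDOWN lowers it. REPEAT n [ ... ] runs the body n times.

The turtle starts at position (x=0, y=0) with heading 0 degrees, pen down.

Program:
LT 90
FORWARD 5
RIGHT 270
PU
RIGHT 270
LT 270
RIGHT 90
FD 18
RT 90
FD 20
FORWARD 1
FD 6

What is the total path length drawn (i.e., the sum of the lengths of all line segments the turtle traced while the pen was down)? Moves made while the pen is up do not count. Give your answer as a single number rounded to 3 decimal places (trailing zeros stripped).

Answer: 5

Derivation:
Executing turtle program step by step:
Start: pos=(0,0), heading=0, pen down
LT 90: heading 0 -> 90
FD 5: (0,0) -> (0,5) [heading=90, draw]
RT 270: heading 90 -> 180
PU: pen up
RT 270: heading 180 -> 270
LT 270: heading 270 -> 180
RT 90: heading 180 -> 90
FD 18: (0,5) -> (0,23) [heading=90, move]
RT 90: heading 90 -> 0
FD 20: (0,23) -> (20,23) [heading=0, move]
FD 1: (20,23) -> (21,23) [heading=0, move]
FD 6: (21,23) -> (27,23) [heading=0, move]
Final: pos=(27,23), heading=0, 1 segment(s) drawn

Segment lengths:
  seg 1: (0,0) -> (0,5), length = 5
Total = 5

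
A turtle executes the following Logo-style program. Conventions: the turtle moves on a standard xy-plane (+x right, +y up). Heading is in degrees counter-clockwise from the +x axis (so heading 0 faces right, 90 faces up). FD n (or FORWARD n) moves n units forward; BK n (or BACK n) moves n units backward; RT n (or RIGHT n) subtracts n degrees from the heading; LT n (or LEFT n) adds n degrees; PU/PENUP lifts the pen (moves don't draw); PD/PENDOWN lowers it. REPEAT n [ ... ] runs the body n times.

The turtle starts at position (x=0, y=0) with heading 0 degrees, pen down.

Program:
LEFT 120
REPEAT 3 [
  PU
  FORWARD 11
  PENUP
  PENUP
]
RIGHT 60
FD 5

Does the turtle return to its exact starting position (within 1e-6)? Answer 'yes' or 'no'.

Answer: no

Derivation:
Executing turtle program step by step:
Start: pos=(0,0), heading=0, pen down
LT 120: heading 0 -> 120
REPEAT 3 [
  -- iteration 1/3 --
  PU: pen up
  FD 11: (0,0) -> (-5.5,9.526) [heading=120, move]
  PU: pen up
  PU: pen up
  -- iteration 2/3 --
  PU: pen up
  FD 11: (-5.5,9.526) -> (-11,19.053) [heading=120, move]
  PU: pen up
  PU: pen up
  -- iteration 3/3 --
  PU: pen up
  FD 11: (-11,19.053) -> (-16.5,28.579) [heading=120, move]
  PU: pen up
  PU: pen up
]
RT 60: heading 120 -> 60
FD 5: (-16.5,28.579) -> (-14,32.909) [heading=60, move]
Final: pos=(-14,32.909), heading=60, 0 segment(s) drawn

Start position: (0, 0)
Final position: (-14, 32.909)
Distance = 35.763; >= 1e-6 -> NOT closed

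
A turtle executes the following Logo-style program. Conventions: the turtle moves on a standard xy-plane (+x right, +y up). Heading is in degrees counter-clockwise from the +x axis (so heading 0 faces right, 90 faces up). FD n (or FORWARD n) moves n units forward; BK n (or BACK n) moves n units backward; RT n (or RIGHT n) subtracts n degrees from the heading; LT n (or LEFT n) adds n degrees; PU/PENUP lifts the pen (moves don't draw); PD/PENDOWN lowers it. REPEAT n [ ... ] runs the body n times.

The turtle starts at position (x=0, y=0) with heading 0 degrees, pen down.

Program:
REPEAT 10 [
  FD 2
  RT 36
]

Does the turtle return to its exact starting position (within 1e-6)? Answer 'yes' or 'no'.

Answer: yes

Derivation:
Executing turtle program step by step:
Start: pos=(0,0), heading=0, pen down
REPEAT 10 [
  -- iteration 1/10 --
  FD 2: (0,0) -> (2,0) [heading=0, draw]
  RT 36: heading 0 -> 324
  -- iteration 2/10 --
  FD 2: (2,0) -> (3.618,-1.176) [heading=324, draw]
  RT 36: heading 324 -> 288
  -- iteration 3/10 --
  FD 2: (3.618,-1.176) -> (4.236,-3.078) [heading=288, draw]
  RT 36: heading 288 -> 252
  -- iteration 4/10 --
  FD 2: (4.236,-3.078) -> (3.618,-4.98) [heading=252, draw]
  RT 36: heading 252 -> 216
  -- iteration 5/10 --
  FD 2: (3.618,-4.98) -> (2,-6.155) [heading=216, draw]
  RT 36: heading 216 -> 180
  -- iteration 6/10 --
  FD 2: (2,-6.155) -> (0,-6.155) [heading=180, draw]
  RT 36: heading 180 -> 144
  -- iteration 7/10 --
  FD 2: (0,-6.155) -> (-1.618,-4.98) [heading=144, draw]
  RT 36: heading 144 -> 108
  -- iteration 8/10 --
  FD 2: (-1.618,-4.98) -> (-2.236,-3.078) [heading=108, draw]
  RT 36: heading 108 -> 72
  -- iteration 9/10 --
  FD 2: (-2.236,-3.078) -> (-1.618,-1.176) [heading=72, draw]
  RT 36: heading 72 -> 36
  -- iteration 10/10 --
  FD 2: (-1.618,-1.176) -> (0,0) [heading=36, draw]
  RT 36: heading 36 -> 0
]
Final: pos=(0,0), heading=0, 10 segment(s) drawn

Start position: (0, 0)
Final position: (0, 0)
Distance = 0; < 1e-6 -> CLOSED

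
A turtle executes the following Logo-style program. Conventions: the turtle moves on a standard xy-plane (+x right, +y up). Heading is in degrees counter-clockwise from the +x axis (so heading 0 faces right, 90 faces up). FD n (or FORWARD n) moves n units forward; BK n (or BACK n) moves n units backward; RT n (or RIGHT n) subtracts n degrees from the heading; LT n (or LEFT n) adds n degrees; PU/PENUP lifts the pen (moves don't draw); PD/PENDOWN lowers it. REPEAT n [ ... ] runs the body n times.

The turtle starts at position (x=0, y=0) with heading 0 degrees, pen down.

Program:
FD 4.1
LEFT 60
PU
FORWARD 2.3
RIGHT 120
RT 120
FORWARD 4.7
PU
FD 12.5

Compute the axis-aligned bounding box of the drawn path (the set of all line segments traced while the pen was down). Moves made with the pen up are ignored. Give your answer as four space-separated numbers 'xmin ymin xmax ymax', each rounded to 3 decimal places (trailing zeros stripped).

Executing turtle program step by step:
Start: pos=(0,0), heading=0, pen down
FD 4.1: (0,0) -> (4.1,0) [heading=0, draw]
LT 60: heading 0 -> 60
PU: pen up
FD 2.3: (4.1,0) -> (5.25,1.992) [heading=60, move]
RT 120: heading 60 -> 300
RT 120: heading 300 -> 180
FD 4.7: (5.25,1.992) -> (0.55,1.992) [heading=180, move]
PU: pen up
FD 12.5: (0.55,1.992) -> (-11.95,1.992) [heading=180, move]
Final: pos=(-11.95,1.992), heading=180, 1 segment(s) drawn

Segment endpoints: x in {0, 4.1}, y in {0}
xmin=0, ymin=0, xmax=4.1, ymax=0

Answer: 0 0 4.1 0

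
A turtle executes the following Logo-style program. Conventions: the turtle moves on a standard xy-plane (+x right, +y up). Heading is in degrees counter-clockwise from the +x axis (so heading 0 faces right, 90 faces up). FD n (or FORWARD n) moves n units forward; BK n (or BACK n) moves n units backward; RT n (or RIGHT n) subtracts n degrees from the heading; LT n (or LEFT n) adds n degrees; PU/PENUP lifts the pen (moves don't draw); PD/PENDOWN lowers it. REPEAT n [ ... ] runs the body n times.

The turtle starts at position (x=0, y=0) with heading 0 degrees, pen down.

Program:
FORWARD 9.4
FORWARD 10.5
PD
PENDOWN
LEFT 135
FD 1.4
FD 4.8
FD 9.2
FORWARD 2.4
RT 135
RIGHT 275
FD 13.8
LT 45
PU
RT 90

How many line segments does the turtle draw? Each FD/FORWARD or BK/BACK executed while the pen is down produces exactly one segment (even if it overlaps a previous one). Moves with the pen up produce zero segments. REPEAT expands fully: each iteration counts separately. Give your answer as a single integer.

Answer: 7

Derivation:
Executing turtle program step by step:
Start: pos=(0,0), heading=0, pen down
FD 9.4: (0,0) -> (9.4,0) [heading=0, draw]
FD 10.5: (9.4,0) -> (19.9,0) [heading=0, draw]
PD: pen down
PD: pen down
LT 135: heading 0 -> 135
FD 1.4: (19.9,0) -> (18.91,0.99) [heading=135, draw]
FD 4.8: (18.91,0.99) -> (15.516,4.384) [heading=135, draw]
FD 9.2: (15.516,4.384) -> (9.011,10.889) [heading=135, draw]
FD 2.4: (9.011,10.889) -> (7.313,12.587) [heading=135, draw]
RT 135: heading 135 -> 0
RT 275: heading 0 -> 85
FD 13.8: (7.313,12.587) -> (8.516,26.334) [heading=85, draw]
LT 45: heading 85 -> 130
PU: pen up
RT 90: heading 130 -> 40
Final: pos=(8.516,26.334), heading=40, 7 segment(s) drawn
Segments drawn: 7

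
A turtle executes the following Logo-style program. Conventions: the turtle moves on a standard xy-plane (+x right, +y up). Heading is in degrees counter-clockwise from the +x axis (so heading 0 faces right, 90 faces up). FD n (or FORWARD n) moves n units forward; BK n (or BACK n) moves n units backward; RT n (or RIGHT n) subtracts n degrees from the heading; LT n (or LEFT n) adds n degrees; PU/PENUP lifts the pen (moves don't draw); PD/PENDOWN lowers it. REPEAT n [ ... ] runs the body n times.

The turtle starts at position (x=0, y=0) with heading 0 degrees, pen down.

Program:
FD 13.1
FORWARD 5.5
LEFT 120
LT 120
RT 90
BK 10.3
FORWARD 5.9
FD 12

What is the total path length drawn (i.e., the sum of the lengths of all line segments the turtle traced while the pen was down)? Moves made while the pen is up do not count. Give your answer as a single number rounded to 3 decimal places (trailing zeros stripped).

Executing turtle program step by step:
Start: pos=(0,0), heading=0, pen down
FD 13.1: (0,0) -> (13.1,0) [heading=0, draw]
FD 5.5: (13.1,0) -> (18.6,0) [heading=0, draw]
LT 120: heading 0 -> 120
LT 120: heading 120 -> 240
RT 90: heading 240 -> 150
BK 10.3: (18.6,0) -> (27.52,-5.15) [heading=150, draw]
FD 5.9: (27.52,-5.15) -> (22.411,-2.2) [heading=150, draw]
FD 12: (22.411,-2.2) -> (12.018,3.8) [heading=150, draw]
Final: pos=(12.018,3.8), heading=150, 5 segment(s) drawn

Segment lengths:
  seg 1: (0,0) -> (13.1,0), length = 13.1
  seg 2: (13.1,0) -> (18.6,0), length = 5.5
  seg 3: (18.6,0) -> (27.52,-5.15), length = 10.3
  seg 4: (27.52,-5.15) -> (22.411,-2.2), length = 5.9
  seg 5: (22.411,-2.2) -> (12.018,3.8), length = 12
Total = 46.8

Answer: 46.8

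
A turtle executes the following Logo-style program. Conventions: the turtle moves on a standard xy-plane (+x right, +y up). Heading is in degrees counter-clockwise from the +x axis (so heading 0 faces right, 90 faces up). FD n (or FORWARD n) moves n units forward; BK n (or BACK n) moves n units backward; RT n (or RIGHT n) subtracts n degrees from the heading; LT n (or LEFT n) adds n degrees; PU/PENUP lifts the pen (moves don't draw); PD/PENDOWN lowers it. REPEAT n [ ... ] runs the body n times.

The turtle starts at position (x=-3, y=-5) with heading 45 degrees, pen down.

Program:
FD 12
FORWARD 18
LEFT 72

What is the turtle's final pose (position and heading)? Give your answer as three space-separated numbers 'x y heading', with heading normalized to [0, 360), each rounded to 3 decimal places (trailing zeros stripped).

Answer: 18.213 16.213 117

Derivation:
Executing turtle program step by step:
Start: pos=(-3,-5), heading=45, pen down
FD 12: (-3,-5) -> (5.485,3.485) [heading=45, draw]
FD 18: (5.485,3.485) -> (18.213,16.213) [heading=45, draw]
LT 72: heading 45 -> 117
Final: pos=(18.213,16.213), heading=117, 2 segment(s) drawn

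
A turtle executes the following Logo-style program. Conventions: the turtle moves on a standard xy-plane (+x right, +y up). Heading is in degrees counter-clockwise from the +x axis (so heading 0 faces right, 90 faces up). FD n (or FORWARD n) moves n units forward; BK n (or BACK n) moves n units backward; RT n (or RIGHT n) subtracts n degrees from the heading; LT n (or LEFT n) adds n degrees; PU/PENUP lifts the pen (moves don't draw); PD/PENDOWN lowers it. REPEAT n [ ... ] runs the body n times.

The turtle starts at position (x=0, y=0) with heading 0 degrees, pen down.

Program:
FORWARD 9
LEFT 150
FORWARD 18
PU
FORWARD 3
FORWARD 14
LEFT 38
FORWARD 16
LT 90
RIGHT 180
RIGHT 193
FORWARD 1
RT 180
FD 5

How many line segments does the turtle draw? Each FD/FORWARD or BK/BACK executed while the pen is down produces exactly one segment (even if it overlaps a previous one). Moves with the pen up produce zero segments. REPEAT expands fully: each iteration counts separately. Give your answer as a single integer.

Executing turtle program step by step:
Start: pos=(0,0), heading=0, pen down
FD 9: (0,0) -> (9,0) [heading=0, draw]
LT 150: heading 0 -> 150
FD 18: (9,0) -> (-6.588,9) [heading=150, draw]
PU: pen up
FD 3: (-6.588,9) -> (-9.187,10.5) [heading=150, move]
FD 14: (-9.187,10.5) -> (-21.311,17.5) [heading=150, move]
LT 38: heading 150 -> 188
FD 16: (-21.311,17.5) -> (-37.155,15.273) [heading=188, move]
LT 90: heading 188 -> 278
RT 180: heading 278 -> 98
RT 193: heading 98 -> 265
FD 1: (-37.155,15.273) -> (-37.242,14.277) [heading=265, move]
RT 180: heading 265 -> 85
FD 5: (-37.242,14.277) -> (-36.807,19.258) [heading=85, move]
Final: pos=(-36.807,19.258), heading=85, 2 segment(s) drawn
Segments drawn: 2

Answer: 2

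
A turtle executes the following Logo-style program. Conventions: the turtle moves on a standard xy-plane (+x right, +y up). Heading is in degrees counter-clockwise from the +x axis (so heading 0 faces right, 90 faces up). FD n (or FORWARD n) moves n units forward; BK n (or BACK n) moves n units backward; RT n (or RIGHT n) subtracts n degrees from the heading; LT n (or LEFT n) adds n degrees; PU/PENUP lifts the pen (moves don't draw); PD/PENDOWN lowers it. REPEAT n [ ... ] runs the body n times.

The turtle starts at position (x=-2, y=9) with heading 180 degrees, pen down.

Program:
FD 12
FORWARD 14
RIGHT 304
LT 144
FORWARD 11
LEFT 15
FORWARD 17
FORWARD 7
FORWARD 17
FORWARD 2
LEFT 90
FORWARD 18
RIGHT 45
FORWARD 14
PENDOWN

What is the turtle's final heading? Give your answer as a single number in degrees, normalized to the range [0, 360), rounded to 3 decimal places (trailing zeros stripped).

Executing turtle program step by step:
Start: pos=(-2,9), heading=180, pen down
FD 12: (-2,9) -> (-14,9) [heading=180, draw]
FD 14: (-14,9) -> (-28,9) [heading=180, draw]
RT 304: heading 180 -> 236
LT 144: heading 236 -> 20
FD 11: (-28,9) -> (-17.663,12.762) [heading=20, draw]
LT 15: heading 20 -> 35
FD 17: (-17.663,12.762) -> (-3.738,22.513) [heading=35, draw]
FD 7: (-3.738,22.513) -> (1.996,26.528) [heading=35, draw]
FD 17: (1.996,26.528) -> (15.922,36.279) [heading=35, draw]
FD 2: (15.922,36.279) -> (17.56,37.426) [heading=35, draw]
LT 90: heading 35 -> 125
FD 18: (17.56,37.426) -> (7.236,52.171) [heading=125, draw]
RT 45: heading 125 -> 80
FD 14: (7.236,52.171) -> (9.667,65.958) [heading=80, draw]
PD: pen down
Final: pos=(9.667,65.958), heading=80, 9 segment(s) drawn

Answer: 80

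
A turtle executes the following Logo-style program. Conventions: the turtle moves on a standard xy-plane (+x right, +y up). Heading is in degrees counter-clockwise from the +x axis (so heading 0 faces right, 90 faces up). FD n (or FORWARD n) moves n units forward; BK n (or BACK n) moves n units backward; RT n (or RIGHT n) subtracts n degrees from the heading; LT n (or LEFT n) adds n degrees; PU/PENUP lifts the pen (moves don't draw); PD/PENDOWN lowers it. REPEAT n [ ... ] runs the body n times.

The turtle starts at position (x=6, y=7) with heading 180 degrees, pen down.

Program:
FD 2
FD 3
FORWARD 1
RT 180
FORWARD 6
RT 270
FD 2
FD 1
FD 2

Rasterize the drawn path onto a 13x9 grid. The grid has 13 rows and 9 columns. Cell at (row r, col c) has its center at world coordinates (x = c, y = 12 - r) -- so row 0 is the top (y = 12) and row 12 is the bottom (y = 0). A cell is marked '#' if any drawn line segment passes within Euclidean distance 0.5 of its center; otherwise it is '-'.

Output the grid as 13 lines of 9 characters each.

Segment 0: (6,7) -> (4,7)
Segment 1: (4,7) -> (1,7)
Segment 2: (1,7) -> (0,7)
Segment 3: (0,7) -> (6,7)
Segment 4: (6,7) -> (6,9)
Segment 5: (6,9) -> (6,10)
Segment 6: (6,10) -> (6,12)

Answer: ------#--
------#--
------#--
------#--
------#--
#######--
---------
---------
---------
---------
---------
---------
---------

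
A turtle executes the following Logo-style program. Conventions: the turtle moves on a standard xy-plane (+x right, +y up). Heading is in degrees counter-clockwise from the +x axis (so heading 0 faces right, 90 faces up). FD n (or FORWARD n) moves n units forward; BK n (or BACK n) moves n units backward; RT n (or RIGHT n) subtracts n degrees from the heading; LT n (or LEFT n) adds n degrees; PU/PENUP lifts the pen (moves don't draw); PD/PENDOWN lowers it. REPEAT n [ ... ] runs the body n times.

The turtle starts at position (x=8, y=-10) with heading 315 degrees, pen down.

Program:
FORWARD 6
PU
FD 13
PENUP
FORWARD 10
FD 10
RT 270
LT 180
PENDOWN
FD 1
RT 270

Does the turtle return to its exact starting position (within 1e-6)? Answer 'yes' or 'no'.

Answer: no

Derivation:
Executing turtle program step by step:
Start: pos=(8,-10), heading=315, pen down
FD 6: (8,-10) -> (12.243,-14.243) [heading=315, draw]
PU: pen up
FD 13: (12.243,-14.243) -> (21.435,-23.435) [heading=315, move]
PU: pen up
FD 10: (21.435,-23.435) -> (28.506,-30.506) [heading=315, move]
FD 10: (28.506,-30.506) -> (35.577,-37.577) [heading=315, move]
RT 270: heading 315 -> 45
LT 180: heading 45 -> 225
PD: pen down
FD 1: (35.577,-37.577) -> (34.87,-38.284) [heading=225, draw]
RT 270: heading 225 -> 315
Final: pos=(34.87,-38.284), heading=315, 2 segment(s) drawn

Start position: (8, -10)
Final position: (34.87, -38.284)
Distance = 39.013; >= 1e-6 -> NOT closed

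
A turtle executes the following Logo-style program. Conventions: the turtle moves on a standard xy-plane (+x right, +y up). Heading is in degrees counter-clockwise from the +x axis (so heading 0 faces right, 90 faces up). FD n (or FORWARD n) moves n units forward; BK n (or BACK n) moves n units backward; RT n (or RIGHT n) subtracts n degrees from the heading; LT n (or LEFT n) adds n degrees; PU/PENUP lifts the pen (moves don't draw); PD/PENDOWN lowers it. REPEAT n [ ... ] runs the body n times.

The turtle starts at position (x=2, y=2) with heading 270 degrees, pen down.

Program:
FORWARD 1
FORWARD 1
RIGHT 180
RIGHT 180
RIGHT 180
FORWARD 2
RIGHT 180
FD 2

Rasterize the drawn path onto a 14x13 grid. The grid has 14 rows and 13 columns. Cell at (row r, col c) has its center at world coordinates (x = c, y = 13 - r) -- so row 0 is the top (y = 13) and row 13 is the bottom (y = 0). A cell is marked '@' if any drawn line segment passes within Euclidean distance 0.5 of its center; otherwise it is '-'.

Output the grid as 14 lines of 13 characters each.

Answer: -------------
-------------
-------------
-------------
-------------
-------------
-------------
-------------
-------------
-------------
-------------
--@----------
--@----------
--@----------

Derivation:
Segment 0: (2,2) -> (2,1)
Segment 1: (2,1) -> (2,0)
Segment 2: (2,0) -> (2,2)
Segment 3: (2,2) -> (2,0)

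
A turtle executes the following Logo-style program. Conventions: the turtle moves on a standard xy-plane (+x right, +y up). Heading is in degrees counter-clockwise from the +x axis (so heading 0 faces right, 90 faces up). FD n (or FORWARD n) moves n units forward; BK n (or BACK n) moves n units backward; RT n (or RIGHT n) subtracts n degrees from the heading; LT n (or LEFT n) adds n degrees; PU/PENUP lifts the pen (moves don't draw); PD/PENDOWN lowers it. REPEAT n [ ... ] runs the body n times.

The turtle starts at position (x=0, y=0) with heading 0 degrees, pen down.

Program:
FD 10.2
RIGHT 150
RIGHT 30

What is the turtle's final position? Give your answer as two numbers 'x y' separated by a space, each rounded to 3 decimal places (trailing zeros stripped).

Answer: 10.2 0

Derivation:
Executing turtle program step by step:
Start: pos=(0,0), heading=0, pen down
FD 10.2: (0,0) -> (10.2,0) [heading=0, draw]
RT 150: heading 0 -> 210
RT 30: heading 210 -> 180
Final: pos=(10.2,0), heading=180, 1 segment(s) drawn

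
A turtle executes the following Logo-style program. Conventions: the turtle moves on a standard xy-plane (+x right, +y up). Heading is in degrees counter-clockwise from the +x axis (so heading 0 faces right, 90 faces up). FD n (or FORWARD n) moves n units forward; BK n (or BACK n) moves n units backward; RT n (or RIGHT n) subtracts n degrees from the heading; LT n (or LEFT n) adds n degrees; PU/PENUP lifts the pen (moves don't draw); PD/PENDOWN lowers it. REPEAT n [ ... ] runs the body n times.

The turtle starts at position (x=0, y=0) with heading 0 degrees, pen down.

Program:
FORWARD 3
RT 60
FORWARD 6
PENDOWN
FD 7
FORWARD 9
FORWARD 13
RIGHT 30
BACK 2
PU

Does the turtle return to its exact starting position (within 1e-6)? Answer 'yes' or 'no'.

Executing turtle program step by step:
Start: pos=(0,0), heading=0, pen down
FD 3: (0,0) -> (3,0) [heading=0, draw]
RT 60: heading 0 -> 300
FD 6: (3,0) -> (6,-5.196) [heading=300, draw]
PD: pen down
FD 7: (6,-5.196) -> (9.5,-11.258) [heading=300, draw]
FD 9: (9.5,-11.258) -> (14,-19.053) [heading=300, draw]
FD 13: (14,-19.053) -> (20.5,-30.311) [heading=300, draw]
RT 30: heading 300 -> 270
BK 2: (20.5,-30.311) -> (20.5,-28.311) [heading=270, draw]
PU: pen up
Final: pos=(20.5,-28.311), heading=270, 6 segment(s) drawn

Start position: (0, 0)
Final position: (20.5, -28.311)
Distance = 34.954; >= 1e-6 -> NOT closed

Answer: no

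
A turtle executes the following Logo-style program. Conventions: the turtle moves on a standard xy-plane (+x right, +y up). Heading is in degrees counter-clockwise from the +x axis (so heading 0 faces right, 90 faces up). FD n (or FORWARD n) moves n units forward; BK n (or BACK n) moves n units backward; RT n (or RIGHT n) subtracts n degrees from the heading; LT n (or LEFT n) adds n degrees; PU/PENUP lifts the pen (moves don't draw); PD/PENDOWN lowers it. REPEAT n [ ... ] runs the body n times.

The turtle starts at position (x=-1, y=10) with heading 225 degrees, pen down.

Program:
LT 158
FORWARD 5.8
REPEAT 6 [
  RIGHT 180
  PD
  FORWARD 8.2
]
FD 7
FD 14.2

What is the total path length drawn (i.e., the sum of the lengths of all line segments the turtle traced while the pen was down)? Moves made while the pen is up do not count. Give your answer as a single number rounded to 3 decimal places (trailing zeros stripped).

Executing turtle program step by step:
Start: pos=(-1,10), heading=225, pen down
LT 158: heading 225 -> 23
FD 5.8: (-1,10) -> (4.339,12.266) [heading=23, draw]
REPEAT 6 [
  -- iteration 1/6 --
  RT 180: heading 23 -> 203
  PD: pen down
  FD 8.2: (4.339,12.266) -> (-3.209,9.062) [heading=203, draw]
  -- iteration 2/6 --
  RT 180: heading 203 -> 23
  PD: pen down
  FD 8.2: (-3.209,9.062) -> (4.339,12.266) [heading=23, draw]
  -- iteration 3/6 --
  RT 180: heading 23 -> 203
  PD: pen down
  FD 8.2: (4.339,12.266) -> (-3.209,9.062) [heading=203, draw]
  -- iteration 4/6 --
  RT 180: heading 203 -> 23
  PD: pen down
  FD 8.2: (-3.209,9.062) -> (4.339,12.266) [heading=23, draw]
  -- iteration 5/6 --
  RT 180: heading 23 -> 203
  PD: pen down
  FD 8.2: (4.339,12.266) -> (-3.209,9.062) [heading=203, draw]
  -- iteration 6/6 --
  RT 180: heading 203 -> 23
  PD: pen down
  FD 8.2: (-3.209,9.062) -> (4.339,12.266) [heading=23, draw]
]
FD 7: (4.339,12.266) -> (10.782,15.001) [heading=23, draw]
FD 14.2: (10.782,15.001) -> (23.854,20.55) [heading=23, draw]
Final: pos=(23.854,20.55), heading=23, 9 segment(s) drawn

Segment lengths:
  seg 1: (-1,10) -> (4.339,12.266), length = 5.8
  seg 2: (4.339,12.266) -> (-3.209,9.062), length = 8.2
  seg 3: (-3.209,9.062) -> (4.339,12.266), length = 8.2
  seg 4: (4.339,12.266) -> (-3.209,9.062), length = 8.2
  seg 5: (-3.209,9.062) -> (4.339,12.266), length = 8.2
  seg 6: (4.339,12.266) -> (-3.209,9.062), length = 8.2
  seg 7: (-3.209,9.062) -> (4.339,12.266), length = 8.2
  seg 8: (4.339,12.266) -> (10.782,15.001), length = 7
  seg 9: (10.782,15.001) -> (23.854,20.55), length = 14.2
Total = 76.2

Answer: 76.2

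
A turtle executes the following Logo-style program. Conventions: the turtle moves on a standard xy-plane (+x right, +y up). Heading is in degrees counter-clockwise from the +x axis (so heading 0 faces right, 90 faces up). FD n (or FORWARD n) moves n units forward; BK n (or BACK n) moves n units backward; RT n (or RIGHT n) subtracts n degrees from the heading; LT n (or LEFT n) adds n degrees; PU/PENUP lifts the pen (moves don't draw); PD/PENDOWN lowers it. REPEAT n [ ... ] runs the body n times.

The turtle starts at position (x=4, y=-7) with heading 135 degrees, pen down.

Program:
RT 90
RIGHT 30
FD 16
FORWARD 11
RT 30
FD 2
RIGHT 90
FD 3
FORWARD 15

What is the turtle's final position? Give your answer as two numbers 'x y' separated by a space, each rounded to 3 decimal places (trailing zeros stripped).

Executing turtle program step by step:
Start: pos=(4,-7), heading=135, pen down
RT 90: heading 135 -> 45
RT 30: heading 45 -> 15
FD 16: (4,-7) -> (19.455,-2.859) [heading=15, draw]
FD 11: (19.455,-2.859) -> (30.08,-0.012) [heading=15, draw]
RT 30: heading 15 -> 345
FD 2: (30.08,-0.012) -> (32.012,-0.53) [heading=345, draw]
RT 90: heading 345 -> 255
FD 3: (32.012,-0.53) -> (31.235,-3.427) [heading=255, draw]
FD 15: (31.235,-3.427) -> (27.353,-17.916) [heading=255, draw]
Final: pos=(27.353,-17.916), heading=255, 5 segment(s) drawn

Answer: 27.353 -17.916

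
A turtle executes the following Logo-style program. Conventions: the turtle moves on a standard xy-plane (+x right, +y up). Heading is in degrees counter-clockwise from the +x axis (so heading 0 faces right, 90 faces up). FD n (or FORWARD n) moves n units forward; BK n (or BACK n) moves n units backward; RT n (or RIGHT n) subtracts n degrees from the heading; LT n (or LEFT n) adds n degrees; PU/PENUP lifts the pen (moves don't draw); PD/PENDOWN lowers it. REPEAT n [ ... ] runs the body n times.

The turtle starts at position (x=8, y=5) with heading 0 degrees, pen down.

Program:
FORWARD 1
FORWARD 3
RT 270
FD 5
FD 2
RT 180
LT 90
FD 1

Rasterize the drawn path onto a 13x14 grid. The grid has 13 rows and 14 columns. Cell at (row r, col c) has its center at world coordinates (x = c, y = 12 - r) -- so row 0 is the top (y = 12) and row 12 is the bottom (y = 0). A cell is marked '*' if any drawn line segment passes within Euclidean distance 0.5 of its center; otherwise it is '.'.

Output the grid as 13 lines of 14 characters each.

Segment 0: (8,5) -> (9,5)
Segment 1: (9,5) -> (12,5)
Segment 2: (12,5) -> (12,10)
Segment 3: (12,10) -> (12,12)
Segment 4: (12,12) -> (13,12)

Answer: ............**
............*.
............*.
............*.
............*.
............*.
............*.
........*****.
..............
..............
..............
..............
..............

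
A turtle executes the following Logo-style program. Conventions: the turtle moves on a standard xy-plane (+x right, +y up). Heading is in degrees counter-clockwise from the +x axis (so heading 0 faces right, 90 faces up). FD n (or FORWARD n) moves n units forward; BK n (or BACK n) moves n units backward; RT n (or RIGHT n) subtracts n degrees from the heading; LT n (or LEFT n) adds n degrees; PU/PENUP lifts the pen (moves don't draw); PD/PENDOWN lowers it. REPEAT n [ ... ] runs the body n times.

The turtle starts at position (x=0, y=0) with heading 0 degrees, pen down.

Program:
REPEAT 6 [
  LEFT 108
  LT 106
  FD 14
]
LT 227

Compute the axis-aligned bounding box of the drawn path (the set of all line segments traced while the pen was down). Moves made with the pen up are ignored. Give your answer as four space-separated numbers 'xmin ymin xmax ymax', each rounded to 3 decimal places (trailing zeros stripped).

Executing turtle program step by step:
Start: pos=(0,0), heading=0, pen down
REPEAT 6 [
  -- iteration 1/6 --
  LT 108: heading 0 -> 108
  LT 106: heading 108 -> 214
  FD 14: (0,0) -> (-11.607,-7.829) [heading=214, draw]
  -- iteration 2/6 --
  LT 108: heading 214 -> 322
  LT 106: heading 322 -> 68
  FD 14: (-11.607,-7.829) -> (-6.362,5.152) [heading=68, draw]
  -- iteration 3/6 --
  LT 108: heading 68 -> 176
  LT 106: heading 176 -> 282
  FD 14: (-6.362,5.152) -> (-3.451,-8.542) [heading=282, draw]
  -- iteration 4/6 --
  LT 108: heading 282 -> 30
  LT 106: heading 30 -> 136
  FD 14: (-3.451,-8.542) -> (-13.522,1.183) [heading=136, draw]
  -- iteration 5/6 --
  LT 108: heading 136 -> 244
  LT 106: heading 244 -> 350
  FD 14: (-13.522,1.183) -> (0.265,-1.248) [heading=350, draw]
  -- iteration 6/6 --
  LT 108: heading 350 -> 98
  LT 106: heading 98 -> 204
  FD 14: (0.265,-1.248) -> (-12.524,-6.942) [heading=204, draw]
]
LT 227: heading 204 -> 71
Final: pos=(-12.524,-6.942), heading=71, 6 segment(s) drawn

Segment endpoints: x in {-13.522, -12.524, -11.607, -6.362, -3.451, 0, 0.265}, y in {-8.542, -7.829, -6.942, -1.248, 0, 1.183, 5.152}
xmin=-13.522, ymin=-8.542, xmax=0.265, ymax=5.152

Answer: -13.522 -8.542 0.265 5.152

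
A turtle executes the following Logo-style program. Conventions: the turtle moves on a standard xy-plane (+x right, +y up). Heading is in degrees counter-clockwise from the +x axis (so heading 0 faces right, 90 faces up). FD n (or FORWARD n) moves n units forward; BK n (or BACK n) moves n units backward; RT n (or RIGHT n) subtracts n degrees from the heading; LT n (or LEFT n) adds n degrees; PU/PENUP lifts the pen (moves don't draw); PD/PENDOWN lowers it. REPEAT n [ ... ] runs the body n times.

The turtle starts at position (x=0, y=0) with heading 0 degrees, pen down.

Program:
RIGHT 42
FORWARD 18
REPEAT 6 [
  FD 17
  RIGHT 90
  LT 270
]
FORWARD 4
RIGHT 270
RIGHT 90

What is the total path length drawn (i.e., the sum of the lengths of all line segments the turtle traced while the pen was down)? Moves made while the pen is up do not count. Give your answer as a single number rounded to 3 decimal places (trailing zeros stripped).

Executing turtle program step by step:
Start: pos=(0,0), heading=0, pen down
RT 42: heading 0 -> 318
FD 18: (0,0) -> (13.377,-12.044) [heading=318, draw]
REPEAT 6 [
  -- iteration 1/6 --
  FD 17: (13.377,-12.044) -> (26.01,-23.42) [heading=318, draw]
  RT 90: heading 318 -> 228
  LT 270: heading 228 -> 138
  -- iteration 2/6 --
  FD 17: (26.01,-23.42) -> (13.377,-12.044) [heading=138, draw]
  RT 90: heading 138 -> 48
  LT 270: heading 48 -> 318
  -- iteration 3/6 --
  FD 17: (13.377,-12.044) -> (26.01,-23.42) [heading=318, draw]
  RT 90: heading 318 -> 228
  LT 270: heading 228 -> 138
  -- iteration 4/6 --
  FD 17: (26.01,-23.42) -> (13.377,-12.044) [heading=138, draw]
  RT 90: heading 138 -> 48
  LT 270: heading 48 -> 318
  -- iteration 5/6 --
  FD 17: (13.377,-12.044) -> (26.01,-23.42) [heading=318, draw]
  RT 90: heading 318 -> 228
  LT 270: heading 228 -> 138
  -- iteration 6/6 --
  FD 17: (26.01,-23.42) -> (13.377,-12.044) [heading=138, draw]
  RT 90: heading 138 -> 48
  LT 270: heading 48 -> 318
]
FD 4: (13.377,-12.044) -> (16.349,-14.721) [heading=318, draw]
RT 270: heading 318 -> 48
RT 90: heading 48 -> 318
Final: pos=(16.349,-14.721), heading=318, 8 segment(s) drawn

Segment lengths:
  seg 1: (0,0) -> (13.377,-12.044), length = 18
  seg 2: (13.377,-12.044) -> (26.01,-23.42), length = 17
  seg 3: (26.01,-23.42) -> (13.377,-12.044), length = 17
  seg 4: (13.377,-12.044) -> (26.01,-23.42), length = 17
  seg 5: (26.01,-23.42) -> (13.377,-12.044), length = 17
  seg 6: (13.377,-12.044) -> (26.01,-23.42), length = 17
  seg 7: (26.01,-23.42) -> (13.377,-12.044), length = 17
  seg 8: (13.377,-12.044) -> (16.349,-14.721), length = 4
Total = 124

Answer: 124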